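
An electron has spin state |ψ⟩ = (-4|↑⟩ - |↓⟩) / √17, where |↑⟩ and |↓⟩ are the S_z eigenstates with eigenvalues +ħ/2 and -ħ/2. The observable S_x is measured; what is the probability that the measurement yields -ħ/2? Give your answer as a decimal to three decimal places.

|-x⟩ = (|↑⟩ - |↓⟩)/√2, so ⟨-x|ψ⟩ = (-3) / (√2·√17).
P = |-3|² / 34 = 9/34.

0.265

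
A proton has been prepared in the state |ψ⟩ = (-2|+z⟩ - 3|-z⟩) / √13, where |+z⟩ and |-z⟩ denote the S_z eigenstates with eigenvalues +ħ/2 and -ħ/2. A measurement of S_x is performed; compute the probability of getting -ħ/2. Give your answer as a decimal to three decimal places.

|-x⟩ = (|+z⟩ - |-z⟩)/√2, so ⟨-x|ψ⟩ = (1) / (√2·√13).
P = |1|² / 26 = 1/26.

0.038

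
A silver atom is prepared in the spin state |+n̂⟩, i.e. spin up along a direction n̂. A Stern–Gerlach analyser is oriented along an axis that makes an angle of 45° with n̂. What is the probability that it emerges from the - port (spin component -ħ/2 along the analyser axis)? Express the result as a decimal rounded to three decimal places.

For spin-½, the probability of finding spin-up along an axis at angle θ to the initial spin direction is cos²(θ/2); spin-down is sin²(θ/2).
θ = 45°, so P = sin²(22.5°) ≈ 0.146.

0.146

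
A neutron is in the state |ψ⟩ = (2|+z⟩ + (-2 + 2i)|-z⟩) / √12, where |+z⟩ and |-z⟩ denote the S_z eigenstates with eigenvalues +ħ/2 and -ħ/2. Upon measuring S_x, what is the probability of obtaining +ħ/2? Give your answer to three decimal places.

|+x⟩ = (|+z⟩ + |-z⟩)/√2, so ⟨+x|ψ⟩ = (2i) / (√2·√12).
P = |2i|² / 24 = 4/24.

0.167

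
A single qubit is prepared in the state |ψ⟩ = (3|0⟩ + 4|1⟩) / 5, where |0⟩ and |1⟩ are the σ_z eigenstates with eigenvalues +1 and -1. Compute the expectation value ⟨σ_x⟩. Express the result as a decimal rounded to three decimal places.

0.960

⟨σ_x⟩ = 2 Re(a* b)/(|a|²+|b|²) with a = 3, b = 4.
a* b = 12, so ⟨σ_x⟩ = 24/25.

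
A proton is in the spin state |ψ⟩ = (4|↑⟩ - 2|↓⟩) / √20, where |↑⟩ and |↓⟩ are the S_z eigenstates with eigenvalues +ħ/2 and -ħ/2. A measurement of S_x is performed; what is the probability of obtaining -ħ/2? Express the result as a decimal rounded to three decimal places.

0.900

|-x⟩ = (|↑⟩ - |↓⟩)/√2, so ⟨-x|ψ⟩ = (6) / (√2·√20).
P = |6|² / 40 = 36/40.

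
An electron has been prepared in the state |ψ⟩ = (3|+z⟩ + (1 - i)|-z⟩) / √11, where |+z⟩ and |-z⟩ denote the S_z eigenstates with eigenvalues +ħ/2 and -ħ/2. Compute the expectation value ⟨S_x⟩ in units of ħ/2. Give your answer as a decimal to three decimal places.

0.545

⟨σ_x⟩ = 2 Re(a* b)/(|a|²+|b|²) with a = 3, b = (1 - i).
a* b = (3 - 3i), so ⟨σ_x⟩ = 6/11.
⟨S_x⟩ = (ħ/2)·⟨σ_x⟩.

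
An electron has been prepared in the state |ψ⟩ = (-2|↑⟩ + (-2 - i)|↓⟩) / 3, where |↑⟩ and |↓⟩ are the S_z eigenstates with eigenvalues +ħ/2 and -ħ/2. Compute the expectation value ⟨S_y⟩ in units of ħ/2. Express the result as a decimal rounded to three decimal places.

0.444

⟨σ_y⟩ = 2 Im(a* b)/(|a|²+|b|²) with a = -2, b = (-2 - i).
a* b = (4 + 2i), so ⟨σ_y⟩ = 4/9.
⟨S_y⟩ = (ħ/2)·⟨σ_y⟩.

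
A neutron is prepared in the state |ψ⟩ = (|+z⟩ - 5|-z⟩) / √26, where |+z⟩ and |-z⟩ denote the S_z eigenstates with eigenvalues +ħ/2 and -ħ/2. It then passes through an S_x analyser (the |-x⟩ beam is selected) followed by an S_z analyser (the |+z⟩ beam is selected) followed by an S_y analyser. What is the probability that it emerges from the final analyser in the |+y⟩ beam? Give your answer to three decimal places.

0.173

First analyser (S_x): P(|-x⟩) = |⟨-x|ψ⟩|² = 36/52.
After stage 1 the state is |-x⟩; P(|+z⟩) = |⟨+z|-x⟩|² = 1/2.
After stage 2 the state is |+z⟩; P(|+y⟩) = |⟨+y|+z⟩|² = 1/2.
Joint probability = 36/52 × 1/2 × 1/2 = 0.173.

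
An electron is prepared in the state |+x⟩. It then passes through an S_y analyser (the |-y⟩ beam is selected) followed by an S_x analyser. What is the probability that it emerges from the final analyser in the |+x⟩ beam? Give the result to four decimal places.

0.2500

First analyser (S_y): from |+x⟩, P(|-y⟩) = 1/2.
After stage 1 the state is |-y⟩; P(|+x⟩) = |⟨+x|-y⟩|² = 1/2.
Joint probability = 1/2 × 1/2 = 0.2500.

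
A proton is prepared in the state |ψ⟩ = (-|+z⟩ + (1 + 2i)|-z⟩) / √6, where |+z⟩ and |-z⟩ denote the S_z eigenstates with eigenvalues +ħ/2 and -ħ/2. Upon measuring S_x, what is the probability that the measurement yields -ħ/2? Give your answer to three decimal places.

|-x⟩ = (|+z⟩ - |-z⟩)/√2, so ⟨-x|ψ⟩ = (-2 - 2i) / (√2·√6).
P = |-2 - 2i|² / 12 = 8/12.

0.667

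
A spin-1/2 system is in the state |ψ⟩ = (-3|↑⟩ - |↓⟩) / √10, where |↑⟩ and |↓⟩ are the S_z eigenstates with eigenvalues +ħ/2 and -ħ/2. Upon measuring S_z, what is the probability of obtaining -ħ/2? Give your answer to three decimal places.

0.100

The -ħ/2 outcome corresponds to |↓⟩. Its amplitude in |ψ⟩ is -1/√10.
P = |-1|² / 10 = 1/10.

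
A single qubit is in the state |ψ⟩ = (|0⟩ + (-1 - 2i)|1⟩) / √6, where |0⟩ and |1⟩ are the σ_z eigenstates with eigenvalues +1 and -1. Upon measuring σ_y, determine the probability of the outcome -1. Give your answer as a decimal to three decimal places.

|-y⟩ = (|0⟩ - i|1⟩)/√2, so ⟨-y|ψ⟩ = (3 - i) / (√2·√6).
P = |3 - i|² / 12 = 10/12.

0.833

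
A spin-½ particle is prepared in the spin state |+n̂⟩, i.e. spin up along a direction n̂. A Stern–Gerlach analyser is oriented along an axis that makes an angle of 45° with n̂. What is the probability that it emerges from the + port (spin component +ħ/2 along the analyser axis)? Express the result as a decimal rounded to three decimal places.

For spin-½, the probability of finding spin-up along an axis at angle θ to the initial spin direction is cos²(θ/2); spin-down is sin²(θ/2).
θ = 45°, so P = cos²(22.5°) ≈ 0.854.

0.854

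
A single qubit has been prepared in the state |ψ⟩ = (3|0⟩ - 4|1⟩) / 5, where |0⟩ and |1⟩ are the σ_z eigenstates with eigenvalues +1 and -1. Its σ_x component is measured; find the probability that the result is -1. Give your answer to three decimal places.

|-x⟩ = (|0⟩ - |1⟩)/√2, so ⟨-x|ψ⟩ = (7) / (√2·5).
P = |7|² / 50 = 49/50.

0.980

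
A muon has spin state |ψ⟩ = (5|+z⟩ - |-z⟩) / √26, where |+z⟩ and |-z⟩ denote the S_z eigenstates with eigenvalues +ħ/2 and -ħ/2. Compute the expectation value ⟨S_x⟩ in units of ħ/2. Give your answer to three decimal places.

⟨σ_x⟩ = 2 Re(a* b)/(|a|²+|b|²) with a = 5, b = -1.
a* b = -5, so ⟨σ_x⟩ = -10/26.
⟨S_x⟩ = (ħ/2)·⟨σ_x⟩.

-0.385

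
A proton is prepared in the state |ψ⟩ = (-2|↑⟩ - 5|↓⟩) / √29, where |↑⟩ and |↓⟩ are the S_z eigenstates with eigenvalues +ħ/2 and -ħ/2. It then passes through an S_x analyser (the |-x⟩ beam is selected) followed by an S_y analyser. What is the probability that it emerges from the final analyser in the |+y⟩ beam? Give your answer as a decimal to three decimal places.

0.078

First analyser (S_x): P(|-x⟩) = |⟨-x|ψ⟩|² = 9/58.
After stage 1 the state is |-x⟩; P(|+y⟩) = |⟨+y|-x⟩|² = 1/2.
Joint probability = 9/58 × 1/2 = 0.078.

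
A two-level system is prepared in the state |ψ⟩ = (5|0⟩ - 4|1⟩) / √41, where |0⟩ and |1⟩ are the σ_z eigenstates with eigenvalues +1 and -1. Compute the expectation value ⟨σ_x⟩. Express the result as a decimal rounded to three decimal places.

⟨σ_x⟩ = 2 Re(a* b)/(|a|²+|b|²) with a = 5, b = -4.
a* b = -20, so ⟨σ_x⟩ = -40/41.

-0.976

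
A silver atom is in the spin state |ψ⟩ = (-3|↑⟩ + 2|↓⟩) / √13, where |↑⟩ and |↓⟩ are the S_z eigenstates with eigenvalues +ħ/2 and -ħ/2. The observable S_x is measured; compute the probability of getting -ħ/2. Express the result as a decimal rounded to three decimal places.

0.962

|-x⟩ = (|↑⟩ - |↓⟩)/√2, so ⟨-x|ψ⟩ = (-5) / (√2·√13).
P = |-5|² / 26 = 25/26.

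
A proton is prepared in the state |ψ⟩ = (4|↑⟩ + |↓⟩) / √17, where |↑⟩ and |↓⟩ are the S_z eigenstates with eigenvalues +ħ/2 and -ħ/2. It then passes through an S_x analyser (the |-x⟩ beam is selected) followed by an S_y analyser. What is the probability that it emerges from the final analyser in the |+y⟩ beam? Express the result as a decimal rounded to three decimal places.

0.132

First analyser (S_x): P(|-x⟩) = |⟨-x|ψ⟩|² = 9/34.
After stage 1 the state is |-x⟩; P(|+y⟩) = |⟨+y|-x⟩|² = 1/2.
Joint probability = 9/34 × 1/2 = 0.132.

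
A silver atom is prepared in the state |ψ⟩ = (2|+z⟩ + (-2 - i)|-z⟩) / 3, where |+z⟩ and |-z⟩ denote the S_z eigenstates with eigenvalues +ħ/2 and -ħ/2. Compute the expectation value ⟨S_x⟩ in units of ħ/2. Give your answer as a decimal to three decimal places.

-0.889

⟨σ_x⟩ = 2 Re(a* b)/(|a|²+|b|²) with a = 2, b = (-2 - i).
a* b = (-4 - 2i), so ⟨σ_x⟩ = -8/9.
⟨S_x⟩ = (ħ/2)·⟨σ_x⟩.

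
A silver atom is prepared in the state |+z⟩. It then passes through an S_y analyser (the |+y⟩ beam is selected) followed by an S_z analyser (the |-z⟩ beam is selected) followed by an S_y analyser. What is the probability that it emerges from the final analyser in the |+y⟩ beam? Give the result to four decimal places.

0.1250

First analyser (S_y): from |+z⟩, P(|+y⟩) = 1/2.
After stage 1 the state is |+y⟩; P(|-z⟩) = |⟨-z|+y⟩|² = 1/2.
After stage 2 the state is |-z⟩; P(|+y⟩) = |⟨+y|-z⟩|² = 1/2.
Joint probability = 1/2 × 1/2 × 1/2 = 0.1250.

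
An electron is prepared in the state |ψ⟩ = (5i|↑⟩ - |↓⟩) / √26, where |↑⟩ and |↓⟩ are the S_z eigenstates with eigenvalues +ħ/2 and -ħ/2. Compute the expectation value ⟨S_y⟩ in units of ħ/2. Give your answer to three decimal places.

0.385

⟨σ_y⟩ = 2 Im(a* b)/(|a|²+|b|²) with a = 5i, b = -1.
a* b = 5i, so ⟨σ_y⟩ = 10/26.
⟨S_y⟩ = (ħ/2)·⟨σ_y⟩.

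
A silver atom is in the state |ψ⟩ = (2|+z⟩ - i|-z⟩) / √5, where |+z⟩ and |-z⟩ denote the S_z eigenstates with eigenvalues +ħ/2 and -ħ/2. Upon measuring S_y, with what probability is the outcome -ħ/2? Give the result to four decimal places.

0.9000

|-y⟩ = (|+z⟩ - i|-z⟩)/√2, so ⟨-y|ψ⟩ = (3) / (√2·√5).
P = |3|² / 10 = 9/10.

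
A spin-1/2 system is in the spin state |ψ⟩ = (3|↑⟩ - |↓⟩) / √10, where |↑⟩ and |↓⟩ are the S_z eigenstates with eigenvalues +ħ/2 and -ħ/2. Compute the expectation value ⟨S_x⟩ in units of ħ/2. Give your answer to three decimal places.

⟨σ_x⟩ = 2 Re(a* b)/(|a|²+|b|²) with a = 3, b = -1.
a* b = -3, so ⟨σ_x⟩ = -6/10.
⟨S_x⟩ = (ħ/2)·⟨σ_x⟩.

-0.600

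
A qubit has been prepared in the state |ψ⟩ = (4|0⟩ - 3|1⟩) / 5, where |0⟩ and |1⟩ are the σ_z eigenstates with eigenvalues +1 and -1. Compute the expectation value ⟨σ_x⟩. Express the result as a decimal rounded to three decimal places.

⟨σ_x⟩ = 2 Re(a* b)/(|a|²+|b|²) with a = 4, b = -3.
a* b = -12, so ⟨σ_x⟩ = -24/25.

-0.960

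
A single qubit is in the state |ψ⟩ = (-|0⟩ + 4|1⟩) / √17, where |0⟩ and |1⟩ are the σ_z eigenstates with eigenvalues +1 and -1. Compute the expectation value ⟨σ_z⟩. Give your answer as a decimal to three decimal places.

-0.882

⟨σ_z⟩ = |a|² - |b|² divided by |a|²+|b|², with a, b the |0⟩, |1⟩ amplitudes.
= (1 - 16)/17 = -15/17.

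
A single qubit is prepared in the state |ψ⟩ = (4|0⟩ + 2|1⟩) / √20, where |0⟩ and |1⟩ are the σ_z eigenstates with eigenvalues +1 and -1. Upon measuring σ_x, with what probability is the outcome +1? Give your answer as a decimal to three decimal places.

0.900

|+x⟩ = (|0⟩ + |1⟩)/√2, so ⟨+x|ψ⟩ = (6) / (√2·√20).
P = |6|² / 40 = 36/40.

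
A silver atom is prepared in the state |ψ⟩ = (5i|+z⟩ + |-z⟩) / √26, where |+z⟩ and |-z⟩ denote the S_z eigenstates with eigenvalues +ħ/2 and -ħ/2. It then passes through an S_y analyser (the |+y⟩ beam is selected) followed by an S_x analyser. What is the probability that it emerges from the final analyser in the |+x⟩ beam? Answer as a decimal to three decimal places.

0.154

First analyser (S_y): P(|+y⟩) = |⟨+y|ψ⟩|² = 16/52.
After stage 1 the state is |+y⟩; P(|+x⟩) = |⟨+x|+y⟩|² = 1/2.
Joint probability = 16/52 × 1/2 = 0.154.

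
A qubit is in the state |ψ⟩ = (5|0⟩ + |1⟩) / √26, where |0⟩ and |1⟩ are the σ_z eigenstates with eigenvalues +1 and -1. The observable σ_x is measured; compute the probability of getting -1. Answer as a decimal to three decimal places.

|-x⟩ = (|0⟩ - |1⟩)/√2, so ⟨-x|ψ⟩ = (4) / (√2·√26).
P = |4|² / 52 = 16/52.

0.308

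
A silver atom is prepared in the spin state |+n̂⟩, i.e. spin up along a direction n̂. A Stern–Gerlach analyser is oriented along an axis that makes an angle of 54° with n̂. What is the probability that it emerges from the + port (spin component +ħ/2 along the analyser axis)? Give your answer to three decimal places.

0.794

For spin-½, the probability of finding spin-up along an axis at angle θ to the initial spin direction is cos²(θ/2); spin-down is sin²(θ/2).
θ = 54°, so P = cos²(27°) ≈ 0.794.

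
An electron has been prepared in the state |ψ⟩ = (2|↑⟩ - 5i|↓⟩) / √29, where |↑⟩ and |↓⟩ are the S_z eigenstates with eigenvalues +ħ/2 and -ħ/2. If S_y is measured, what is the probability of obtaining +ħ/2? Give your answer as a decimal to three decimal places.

0.155

|+y⟩ = (|↑⟩ + i|↓⟩)/√2, so ⟨+y|ψ⟩ = (-3) / (√2·√29).
P = |-3|² / 58 = 9/58.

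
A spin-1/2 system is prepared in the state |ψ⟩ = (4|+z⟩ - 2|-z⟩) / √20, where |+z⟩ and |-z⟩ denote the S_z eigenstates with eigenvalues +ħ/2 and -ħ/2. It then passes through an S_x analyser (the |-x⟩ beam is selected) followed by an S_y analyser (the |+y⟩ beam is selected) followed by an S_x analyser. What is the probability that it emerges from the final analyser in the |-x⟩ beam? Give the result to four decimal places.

0.2250

First analyser (S_x): P(|-x⟩) = |⟨-x|ψ⟩|² = 36/40.
After stage 1 the state is |-x⟩; P(|+y⟩) = |⟨+y|-x⟩|² = 1/2.
After stage 2 the state is |+y⟩; P(|-x⟩) = |⟨-x|+y⟩|² = 1/2.
Joint probability = 36/40 × 1/2 × 1/2 = 0.2250.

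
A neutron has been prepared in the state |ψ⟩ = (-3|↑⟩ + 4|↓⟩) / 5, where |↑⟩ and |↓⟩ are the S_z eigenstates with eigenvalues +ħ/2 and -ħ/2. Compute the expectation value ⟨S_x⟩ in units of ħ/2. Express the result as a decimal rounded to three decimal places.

⟨σ_x⟩ = 2 Re(a* b)/(|a|²+|b|²) with a = -3, b = 4.
a* b = -12, so ⟨σ_x⟩ = -24/25.
⟨S_x⟩ = (ħ/2)·⟨σ_x⟩.

-0.960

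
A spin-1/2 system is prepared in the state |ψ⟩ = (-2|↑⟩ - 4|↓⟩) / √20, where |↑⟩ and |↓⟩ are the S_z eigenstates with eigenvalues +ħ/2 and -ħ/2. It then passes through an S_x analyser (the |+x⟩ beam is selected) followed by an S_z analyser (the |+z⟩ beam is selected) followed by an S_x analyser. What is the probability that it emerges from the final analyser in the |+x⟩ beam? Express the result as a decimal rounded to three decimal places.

First analyser (S_x): P(|+x⟩) = |⟨+x|ψ⟩|² = 36/40.
After stage 1 the state is |+x⟩; P(|+z⟩) = |⟨+z|+x⟩|² = 1/2.
After stage 2 the state is |+z⟩; P(|+x⟩) = |⟨+x|+z⟩|² = 1/2.
Joint probability = 36/40 × 1/2 × 1/2 = 0.225.

0.225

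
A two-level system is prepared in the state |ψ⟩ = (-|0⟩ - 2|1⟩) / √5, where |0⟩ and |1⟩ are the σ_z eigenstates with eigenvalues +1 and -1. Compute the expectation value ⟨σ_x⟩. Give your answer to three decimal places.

0.800

⟨σ_x⟩ = 2 Re(a* b)/(|a|²+|b|²) with a = -1, b = -2.
a* b = 2, so ⟨σ_x⟩ = 4/5.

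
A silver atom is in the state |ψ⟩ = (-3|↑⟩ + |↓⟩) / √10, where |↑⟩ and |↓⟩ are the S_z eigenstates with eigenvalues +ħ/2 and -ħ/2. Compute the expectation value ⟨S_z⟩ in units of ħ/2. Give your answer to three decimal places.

0.800

⟨σ_z⟩ = |a|² - |b|² divided by |a|²+|b|², with a, b the |↑⟩, |↓⟩ amplitudes.
= (9 - 1)/10 = 8/10.
⟨S_z⟩ = (ħ/2)·⟨σ_z⟩.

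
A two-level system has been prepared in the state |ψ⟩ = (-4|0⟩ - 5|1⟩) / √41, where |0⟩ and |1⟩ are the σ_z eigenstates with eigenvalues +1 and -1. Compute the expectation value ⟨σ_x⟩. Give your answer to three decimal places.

⟨σ_x⟩ = 2 Re(a* b)/(|a|²+|b|²) with a = -4, b = -5.
a* b = 20, so ⟨σ_x⟩ = 40/41.

0.976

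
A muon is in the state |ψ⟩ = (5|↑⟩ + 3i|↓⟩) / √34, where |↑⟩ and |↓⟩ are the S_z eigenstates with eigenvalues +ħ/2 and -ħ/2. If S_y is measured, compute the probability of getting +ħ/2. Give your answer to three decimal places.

0.941

|+y⟩ = (|↑⟩ + i|↓⟩)/√2, so ⟨+y|ψ⟩ = (8) / (√2·√34).
P = |8|² / 68 = 64/68.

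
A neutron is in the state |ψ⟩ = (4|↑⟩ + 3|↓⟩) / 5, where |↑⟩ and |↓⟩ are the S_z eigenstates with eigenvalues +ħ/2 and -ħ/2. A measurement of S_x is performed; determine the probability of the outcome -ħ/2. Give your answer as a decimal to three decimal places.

|-x⟩ = (|↑⟩ - |↓⟩)/√2, so ⟨-x|ψ⟩ = (1) / (√2·5).
P = |1|² / 50 = 1/50.

0.020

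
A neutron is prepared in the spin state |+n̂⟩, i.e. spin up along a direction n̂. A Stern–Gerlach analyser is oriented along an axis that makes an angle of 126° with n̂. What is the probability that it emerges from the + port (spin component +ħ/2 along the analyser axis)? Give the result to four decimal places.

For spin-½, the probability of finding spin-up along an axis at angle θ to the initial spin direction is cos²(θ/2); spin-down is sin²(θ/2).
θ = 126°, so P = cos²(63°) ≈ 0.2061.

0.2061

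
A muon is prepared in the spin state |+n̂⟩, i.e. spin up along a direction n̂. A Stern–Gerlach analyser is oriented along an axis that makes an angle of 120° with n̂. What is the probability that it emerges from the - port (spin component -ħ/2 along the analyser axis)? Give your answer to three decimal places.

For spin-½, the probability of finding spin-up along an axis at angle θ to the initial spin direction is cos²(θ/2); spin-down is sin²(θ/2).
θ = 120°, so P = sin²(60°) ≈ 0.750.

0.750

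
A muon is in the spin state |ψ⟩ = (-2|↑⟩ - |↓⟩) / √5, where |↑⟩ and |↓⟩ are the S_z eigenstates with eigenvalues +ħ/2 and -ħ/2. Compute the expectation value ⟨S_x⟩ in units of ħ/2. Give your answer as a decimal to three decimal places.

⟨σ_x⟩ = 2 Re(a* b)/(|a|²+|b|²) with a = -2, b = -1.
a* b = 2, so ⟨σ_x⟩ = 4/5.
⟨S_x⟩ = (ħ/2)·⟨σ_x⟩.

0.800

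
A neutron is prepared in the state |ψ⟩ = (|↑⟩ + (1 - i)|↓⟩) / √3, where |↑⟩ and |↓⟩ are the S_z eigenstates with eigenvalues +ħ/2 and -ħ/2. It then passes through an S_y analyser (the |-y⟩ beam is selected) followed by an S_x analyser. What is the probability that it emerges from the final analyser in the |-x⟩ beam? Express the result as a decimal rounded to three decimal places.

First analyser (S_y): P(|-y⟩) = |⟨-y|ψ⟩|² = 5/6.
After stage 1 the state is |-y⟩; P(|-x⟩) = |⟨-x|-y⟩|² = 1/2.
Joint probability = 5/6 × 1/2 = 0.417.

0.417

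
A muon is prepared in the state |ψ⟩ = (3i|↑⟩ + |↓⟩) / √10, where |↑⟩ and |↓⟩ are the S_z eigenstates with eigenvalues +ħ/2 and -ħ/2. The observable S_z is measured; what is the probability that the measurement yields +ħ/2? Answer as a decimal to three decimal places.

0.900

The +ħ/2 outcome corresponds to |↑⟩. Its amplitude in |ψ⟩ is 3i/√10.
P = |3i|² / 10 = 9/10.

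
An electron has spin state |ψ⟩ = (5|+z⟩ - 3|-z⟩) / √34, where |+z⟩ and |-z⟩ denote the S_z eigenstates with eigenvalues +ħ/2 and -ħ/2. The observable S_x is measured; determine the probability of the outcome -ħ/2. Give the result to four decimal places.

|-x⟩ = (|+z⟩ - |-z⟩)/√2, so ⟨-x|ψ⟩ = (8) / (√2·√34).
P = |8|² / 68 = 64/68.

0.9412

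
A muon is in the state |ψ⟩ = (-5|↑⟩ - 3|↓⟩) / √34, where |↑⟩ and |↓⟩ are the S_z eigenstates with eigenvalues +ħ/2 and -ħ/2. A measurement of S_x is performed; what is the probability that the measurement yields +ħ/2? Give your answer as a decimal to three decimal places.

0.941

|+x⟩ = (|↑⟩ + |↓⟩)/√2, so ⟨+x|ψ⟩ = (-8) / (√2·√34).
P = |-8|² / 68 = 64/68.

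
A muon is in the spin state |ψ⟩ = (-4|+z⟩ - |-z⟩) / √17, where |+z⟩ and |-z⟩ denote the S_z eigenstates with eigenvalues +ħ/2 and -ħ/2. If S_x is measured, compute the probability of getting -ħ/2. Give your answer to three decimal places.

0.265

|-x⟩ = (|+z⟩ - |-z⟩)/√2, so ⟨-x|ψ⟩ = (-3) / (√2·√17).
P = |-3|² / 34 = 9/34.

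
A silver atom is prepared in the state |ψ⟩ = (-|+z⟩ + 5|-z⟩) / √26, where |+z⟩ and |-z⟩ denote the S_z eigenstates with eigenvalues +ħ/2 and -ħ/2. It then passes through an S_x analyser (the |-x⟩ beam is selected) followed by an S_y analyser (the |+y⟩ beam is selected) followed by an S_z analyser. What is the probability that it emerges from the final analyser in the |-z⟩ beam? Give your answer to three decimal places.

0.173

First analyser (S_x): P(|-x⟩) = |⟨-x|ψ⟩|² = 36/52.
After stage 1 the state is |-x⟩; P(|+y⟩) = |⟨+y|-x⟩|² = 1/2.
After stage 2 the state is |+y⟩; P(|-z⟩) = |⟨-z|+y⟩|² = 1/2.
Joint probability = 36/52 × 1/2 × 1/2 = 0.173.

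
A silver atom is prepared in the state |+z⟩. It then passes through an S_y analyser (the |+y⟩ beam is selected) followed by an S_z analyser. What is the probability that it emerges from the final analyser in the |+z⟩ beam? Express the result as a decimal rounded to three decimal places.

0.250

First analyser (S_y): from |+z⟩, P(|+y⟩) = 1/2.
After stage 1 the state is |+y⟩; P(|+z⟩) = |⟨+z|+y⟩|² = 1/2.
Joint probability = 1/2 × 1/2 = 0.250.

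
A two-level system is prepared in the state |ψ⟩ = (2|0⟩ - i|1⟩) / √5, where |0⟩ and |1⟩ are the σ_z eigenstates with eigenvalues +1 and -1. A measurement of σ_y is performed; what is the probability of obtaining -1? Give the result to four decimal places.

|-y⟩ = (|0⟩ - i|1⟩)/√2, so ⟨-y|ψ⟩ = (3) / (√2·√5).
P = |3|² / 10 = 9/10.

0.9000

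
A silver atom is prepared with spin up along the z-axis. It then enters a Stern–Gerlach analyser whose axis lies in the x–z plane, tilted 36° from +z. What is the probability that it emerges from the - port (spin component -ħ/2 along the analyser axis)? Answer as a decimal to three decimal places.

0.095

For spin-½, the probability of finding spin-up along an axis at angle θ to the initial spin direction is cos²(θ/2); spin-down is sin²(θ/2).
θ = 36°, so P = sin²(18°) ≈ 0.095.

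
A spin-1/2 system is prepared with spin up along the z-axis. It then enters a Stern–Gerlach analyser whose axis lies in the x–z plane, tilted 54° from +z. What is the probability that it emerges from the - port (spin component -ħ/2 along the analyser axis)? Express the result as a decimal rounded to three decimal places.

For spin-½, the probability of finding spin-up along an axis at angle θ to the initial spin direction is cos²(θ/2); spin-down is sin²(θ/2).
θ = 54°, so P = sin²(27°) ≈ 0.206.

0.206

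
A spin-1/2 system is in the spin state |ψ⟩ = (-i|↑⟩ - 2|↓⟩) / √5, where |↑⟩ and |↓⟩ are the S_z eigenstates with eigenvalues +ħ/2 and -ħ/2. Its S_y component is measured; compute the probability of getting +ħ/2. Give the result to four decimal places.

|+y⟩ = (|↑⟩ + i|↓⟩)/√2, so ⟨+y|ψ⟩ = (i) / (√2·√5).
P = |i|² / 10 = 1/10.

0.1000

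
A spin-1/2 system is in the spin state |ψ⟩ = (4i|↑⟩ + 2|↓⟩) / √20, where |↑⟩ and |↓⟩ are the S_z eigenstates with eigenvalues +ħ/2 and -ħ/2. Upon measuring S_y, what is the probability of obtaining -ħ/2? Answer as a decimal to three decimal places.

0.900

|-y⟩ = (|↑⟩ - i|↓⟩)/√2, so ⟨-y|ψ⟩ = (6i) / (√2·√20).
P = |6i|² / 40 = 36/40.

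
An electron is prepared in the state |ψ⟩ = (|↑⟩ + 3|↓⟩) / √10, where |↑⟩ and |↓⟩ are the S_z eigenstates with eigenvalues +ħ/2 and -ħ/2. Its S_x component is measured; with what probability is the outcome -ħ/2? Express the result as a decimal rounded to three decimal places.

0.200

|-x⟩ = (|↑⟩ - |↓⟩)/√2, so ⟨-x|ψ⟩ = (-2) / (√2·√10).
P = |-2|² / 20 = 4/20.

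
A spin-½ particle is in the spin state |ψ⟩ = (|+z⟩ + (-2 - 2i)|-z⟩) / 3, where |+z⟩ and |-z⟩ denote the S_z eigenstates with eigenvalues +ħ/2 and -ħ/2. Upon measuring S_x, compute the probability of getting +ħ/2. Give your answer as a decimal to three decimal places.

|+x⟩ = (|+z⟩ + |-z⟩)/√2, so ⟨+x|ψ⟩ = (-1 - 2i) / (√2·3).
P = |-1 - 2i|² / 18 = 5/18.

0.278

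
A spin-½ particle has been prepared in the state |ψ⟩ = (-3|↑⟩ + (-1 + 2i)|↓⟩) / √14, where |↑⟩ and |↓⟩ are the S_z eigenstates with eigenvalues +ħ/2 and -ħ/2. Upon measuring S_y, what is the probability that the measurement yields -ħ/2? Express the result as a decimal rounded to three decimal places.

0.929

|-y⟩ = (|↑⟩ - i|↓⟩)/√2, so ⟨-y|ψ⟩ = (-5 - i) / (√2·√14).
P = |-5 - i|² / 28 = 26/28.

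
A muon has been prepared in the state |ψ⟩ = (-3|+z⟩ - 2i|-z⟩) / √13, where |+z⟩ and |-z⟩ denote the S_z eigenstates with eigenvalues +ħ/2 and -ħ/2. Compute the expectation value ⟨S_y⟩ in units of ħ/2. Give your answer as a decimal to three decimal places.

⟨σ_y⟩ = 2 Im(a* b)/(|a|²+|b|²) with a = -3, b = -2i.
a* b = 6i, so ⟨σ_y⟩ = 12/13.
⟨S_y⟩ = (ħ/2)·⟨σ_y⟩.

0.923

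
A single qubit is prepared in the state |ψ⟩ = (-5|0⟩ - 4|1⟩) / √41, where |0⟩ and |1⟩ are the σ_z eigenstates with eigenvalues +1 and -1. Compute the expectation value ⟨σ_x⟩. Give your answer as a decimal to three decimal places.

0.976

⟨σ_x⟩ = 2 Re(a* b)/(|a|²+|b|²) with a = -5, b = -4.
a* b = 20, so ⟨σ_x⟩ = 40/41.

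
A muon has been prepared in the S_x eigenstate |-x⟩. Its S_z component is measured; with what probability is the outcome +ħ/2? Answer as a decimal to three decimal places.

In the S_z basis, |-x⟩ = (|+z⟩ - |-z⟩)/√2 and |+z⟩ = |+z⟩.
|⟨+z|-x⟩|² = 1/2.

0.500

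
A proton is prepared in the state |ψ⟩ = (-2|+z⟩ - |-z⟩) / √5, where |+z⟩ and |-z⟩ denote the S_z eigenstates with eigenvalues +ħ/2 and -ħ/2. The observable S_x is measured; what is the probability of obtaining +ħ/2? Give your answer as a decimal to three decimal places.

|+x⟩ = (|+z⟩ + |-z⟩)/√2, so ⟨+x|ψ⟩ = (-3) / (√2·√5).
P = |-3|² / 10 = 9/10.

0.900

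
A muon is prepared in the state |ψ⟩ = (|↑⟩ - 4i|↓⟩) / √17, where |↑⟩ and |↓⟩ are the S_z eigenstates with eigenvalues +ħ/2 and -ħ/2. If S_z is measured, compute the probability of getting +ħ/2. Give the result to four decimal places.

The +ħ/2 outcome corresponds to |↑⟩. Its amplitude in |ψ⟩ is 1/√17.
P = |1|² / 17 = 1/17.

0.0588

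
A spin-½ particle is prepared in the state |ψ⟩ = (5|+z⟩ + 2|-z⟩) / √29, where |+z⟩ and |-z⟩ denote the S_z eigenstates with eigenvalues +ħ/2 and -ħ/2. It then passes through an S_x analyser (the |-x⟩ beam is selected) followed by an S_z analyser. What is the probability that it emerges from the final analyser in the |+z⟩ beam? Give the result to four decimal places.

0.0776

First analyser (S_x): P(|-x⟩) = |⟨-x|ψ⟩|² = 9/58.
After stage 1 the state is |-x⟩; P(|+z⟩) = |⟨+z|-x⟩|² = 1/2.
Joint probability = 9/58 × 1/2 = 0.0776.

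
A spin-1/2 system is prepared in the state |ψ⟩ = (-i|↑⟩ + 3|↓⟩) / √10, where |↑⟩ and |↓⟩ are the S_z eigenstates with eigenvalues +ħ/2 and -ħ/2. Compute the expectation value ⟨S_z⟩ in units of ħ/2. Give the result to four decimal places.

-0.8000

⟨σ_z⟩ = |a|² - |b|² divided by |a|²+|b|², with a, b the |↑⟩, |↓⟩ amplitudes.
= (1 - 9)/10 = -8/10.
⟨S_z⟩ = (ħ/2)·⟨σ_z⟩.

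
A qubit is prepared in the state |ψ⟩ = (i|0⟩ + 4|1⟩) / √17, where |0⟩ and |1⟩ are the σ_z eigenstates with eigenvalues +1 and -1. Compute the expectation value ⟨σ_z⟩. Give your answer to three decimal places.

-0.882

⟨σ_z⟩ = |a|² - |b|² divided by |a|²+|b|², with a, b the |0⟩, |1⟩ amplitudes.
= (1 - 16)/17 = -15/17.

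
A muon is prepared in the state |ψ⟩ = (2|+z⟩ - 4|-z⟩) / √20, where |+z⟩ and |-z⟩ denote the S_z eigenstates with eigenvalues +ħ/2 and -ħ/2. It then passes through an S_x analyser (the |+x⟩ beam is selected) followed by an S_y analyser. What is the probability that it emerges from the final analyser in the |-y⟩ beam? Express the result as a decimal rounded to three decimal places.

0.050

First analyser (S_x): P(|+x⟩) = |⟨+x|ψ⟩|² = 4/40.
After stage 1 the state is |+x⟩; P(|-y⟩) = |⟨-y|+x⟩|² = 1/2.
Joint probability = 4/40 × 1/2 = 0.050.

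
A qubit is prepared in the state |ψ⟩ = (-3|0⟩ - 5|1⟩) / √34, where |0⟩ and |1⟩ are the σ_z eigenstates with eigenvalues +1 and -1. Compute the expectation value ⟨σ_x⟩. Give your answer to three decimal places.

0.882

⟨σ_x⟩ = 2 Re(a* b)/(|a|²+|b|²) with a = -3, b = -5.
a* b = 15, so ⟨σ_x⟩ = 30/34.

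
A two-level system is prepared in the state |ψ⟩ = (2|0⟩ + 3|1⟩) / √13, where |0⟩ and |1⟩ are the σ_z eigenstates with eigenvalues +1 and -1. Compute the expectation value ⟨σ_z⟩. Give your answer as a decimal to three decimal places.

⟨σ_z⟩ = |a|² - |b|² divided by |a|²+|b|², with a, b the |0⟩, |1⟩ amplitudes.
= (4 - 9)/13 = -5/13.

-0.385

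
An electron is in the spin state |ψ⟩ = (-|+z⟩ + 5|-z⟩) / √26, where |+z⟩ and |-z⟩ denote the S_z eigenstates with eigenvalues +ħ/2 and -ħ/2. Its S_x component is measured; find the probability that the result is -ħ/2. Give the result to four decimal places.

|-x⟩ = (|+z⟩ - |-z⟩)/√2, so ⟨-x|ψ⟩ = (-6) / (√2·√26).
P = |-6|² / 52 = 36/52.

0.6923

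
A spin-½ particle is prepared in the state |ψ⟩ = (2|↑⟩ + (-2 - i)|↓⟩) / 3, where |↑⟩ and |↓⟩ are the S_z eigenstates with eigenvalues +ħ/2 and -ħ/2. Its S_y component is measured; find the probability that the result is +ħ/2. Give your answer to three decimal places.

0.278

|+y⟩ = (|↑⟩ + i|↓⟩)/√2, so ⟨+y|ψ⟩ = (1 + 2i) / (√2·3).
P = |1 + 2i|² / 18 = 5/18.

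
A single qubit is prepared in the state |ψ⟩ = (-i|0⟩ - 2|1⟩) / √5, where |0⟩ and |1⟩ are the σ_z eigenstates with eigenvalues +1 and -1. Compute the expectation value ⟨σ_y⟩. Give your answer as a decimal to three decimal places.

-0.800

⟨σ_y⟩ = 2 Im(a* b)/(|a|²+|b|²) with a = -i, b = -2.
a* b = -2i, so ⟨σ_y⟩ = -4/5.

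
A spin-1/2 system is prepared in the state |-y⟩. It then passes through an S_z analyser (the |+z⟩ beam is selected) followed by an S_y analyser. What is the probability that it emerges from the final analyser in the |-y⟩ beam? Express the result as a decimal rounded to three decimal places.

First analyser (S_z): from |-y⟩, P(|+z⟩) = 1/2.
After stage 1 the state is |+z⟩; P(|-y⟩) = |⟨-y|+z⟩|² = 1/2.
Joint probability = 1/2 × 1/2 = 0.250.

0.250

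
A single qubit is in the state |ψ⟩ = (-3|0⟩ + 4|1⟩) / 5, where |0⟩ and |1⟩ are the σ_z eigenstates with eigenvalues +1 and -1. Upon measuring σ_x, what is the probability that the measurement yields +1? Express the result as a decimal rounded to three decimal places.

0.020

|+x⟩ = (|0⟩ + |1⟩)/√2, so ⟨+x|ψ⟩ = (1) / (√2·5).
P = |1|² / 50 = 1/50.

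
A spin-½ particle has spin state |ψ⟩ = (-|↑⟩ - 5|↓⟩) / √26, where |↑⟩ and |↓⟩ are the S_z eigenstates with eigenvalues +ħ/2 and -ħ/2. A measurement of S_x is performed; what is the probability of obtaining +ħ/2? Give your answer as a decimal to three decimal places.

0.692

|+x⟩ = (|↑⟩ + |↓⟩)/√2, so ⟨+x|ψ⟩ = (-6) / (√2·√26).
P = |-6|² / 52 = 36/52.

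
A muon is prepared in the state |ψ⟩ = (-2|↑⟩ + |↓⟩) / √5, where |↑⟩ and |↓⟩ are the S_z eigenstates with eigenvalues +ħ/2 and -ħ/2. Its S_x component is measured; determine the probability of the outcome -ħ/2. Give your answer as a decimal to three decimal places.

0.900

|-x⟩ = (|↑⟩ - |↓⟩)/√2, so ⟨-x|ψ⟩ = (-3) / (√2·√5).
P = |-3|² / 10 = 9/10.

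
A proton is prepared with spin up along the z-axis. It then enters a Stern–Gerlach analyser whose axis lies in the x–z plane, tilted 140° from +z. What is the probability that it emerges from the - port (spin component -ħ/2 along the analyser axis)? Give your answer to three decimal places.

For spin-½, the probability of finding spin-up along an axis at angle θ to the initial spin direction is cos²(θ/2); spin-down is sin²(θ/2).
θ = 140°, so P = sin²(70°) ≈ 0.883.

0.883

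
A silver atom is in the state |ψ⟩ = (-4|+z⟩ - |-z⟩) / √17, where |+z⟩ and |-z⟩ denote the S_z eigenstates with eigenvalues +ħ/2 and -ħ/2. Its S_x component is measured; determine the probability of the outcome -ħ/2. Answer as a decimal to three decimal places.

|-x⟩ = (|+z⟩ - |-z⟩)/√2, so ⟨-x|ψ⟩ = (-3) / (√2·√17).
P = |-3|² / 34 = 9/34.

0.265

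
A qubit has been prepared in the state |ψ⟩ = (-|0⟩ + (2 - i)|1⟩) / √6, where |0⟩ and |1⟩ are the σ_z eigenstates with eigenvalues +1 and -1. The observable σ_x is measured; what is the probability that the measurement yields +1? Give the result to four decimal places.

0.1667

|+x⟩ = (|0⟩ + |1⟩)/√2, so ⟨+x|ψ⟩ = (1 - i) / (√2·√6).
P = |1 - i|² / 12 = 2/12.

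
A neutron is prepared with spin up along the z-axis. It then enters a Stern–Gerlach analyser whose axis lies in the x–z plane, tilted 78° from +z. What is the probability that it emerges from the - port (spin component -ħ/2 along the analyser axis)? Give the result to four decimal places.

0.3960

For spin-½, the probability of finding spin-up along an axis at angle θ to the initial spin direction is cos²(θ/2); spin-down is sin²(θ/2).
θ = 78°, so P = sin²(39°) ≈ 0.3960.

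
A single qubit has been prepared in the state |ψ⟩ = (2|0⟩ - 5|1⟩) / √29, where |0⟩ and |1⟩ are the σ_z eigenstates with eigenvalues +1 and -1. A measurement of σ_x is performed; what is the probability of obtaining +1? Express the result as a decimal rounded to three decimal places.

0.155

|+x⟩ = (|0⟩ + |1⟩)/√2, so ⟨+x|ψ⟩ = (-3) / (√2·√29).
P = |-3|² / 58 = 9/58.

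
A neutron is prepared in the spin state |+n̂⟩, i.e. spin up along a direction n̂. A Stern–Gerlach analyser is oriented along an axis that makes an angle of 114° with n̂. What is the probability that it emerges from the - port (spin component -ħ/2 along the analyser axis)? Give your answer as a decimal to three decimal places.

0.703

For spin-½, the probability of finding spin-up along an axis at angle θ to the initial spin direction is cos²(θ/2); spin-down is sin²(θ/2).
θ = 114°, so P = sin²(57°) ≈ 0.703.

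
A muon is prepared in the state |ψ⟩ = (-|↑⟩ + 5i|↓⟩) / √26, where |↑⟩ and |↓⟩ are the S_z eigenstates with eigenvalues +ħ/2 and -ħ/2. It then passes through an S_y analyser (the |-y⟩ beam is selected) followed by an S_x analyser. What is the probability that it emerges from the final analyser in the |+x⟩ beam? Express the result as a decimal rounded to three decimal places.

First analyser (S_y): P(|-y⟩) = |⟨-y|ψ⟩|² = 36/52.
After stage 1 the state is |-y⟩; P(|+x⟩) = |⟨+x|-y⟩|² = 1/2.
Joint probability = 36/52 × 1/2 = 0.346.

0.346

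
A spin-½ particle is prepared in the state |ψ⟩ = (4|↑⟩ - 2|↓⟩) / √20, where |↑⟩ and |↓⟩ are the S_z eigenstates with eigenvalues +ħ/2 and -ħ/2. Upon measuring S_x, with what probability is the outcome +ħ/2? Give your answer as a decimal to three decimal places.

0.100

|+x⟩ = (|↑⟩ + |↓⟩)/√2, so ⟨+x|ψ⟩ = (2) / (√2·√20).
P = |2|² / 40 = 4/40.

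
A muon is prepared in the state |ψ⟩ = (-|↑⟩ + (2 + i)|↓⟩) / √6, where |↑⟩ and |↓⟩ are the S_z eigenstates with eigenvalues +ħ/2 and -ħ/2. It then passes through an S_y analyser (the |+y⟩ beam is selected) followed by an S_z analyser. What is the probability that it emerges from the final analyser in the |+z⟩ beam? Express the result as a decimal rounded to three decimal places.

0.167

First analyser (S_y): P(|+y⟩) = |⟨+y|ψ⟩|² = 4/12.
After stage 1 the state is |+y⟩; P(|+z⟩) = |⟨+z|+y⟩|² = 1/2.
Joint probability = 4/12 × 1/2 = 0.167.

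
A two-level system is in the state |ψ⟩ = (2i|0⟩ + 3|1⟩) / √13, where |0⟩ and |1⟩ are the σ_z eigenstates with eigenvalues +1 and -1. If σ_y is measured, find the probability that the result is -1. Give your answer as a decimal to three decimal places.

|-y⟩ = (|0⟩ - i|1⟩)/√2, so ⟨-y|ψ⟩ = (5i) / (√2·√13).
P = |5i|² / 26 = 25/26.

0.962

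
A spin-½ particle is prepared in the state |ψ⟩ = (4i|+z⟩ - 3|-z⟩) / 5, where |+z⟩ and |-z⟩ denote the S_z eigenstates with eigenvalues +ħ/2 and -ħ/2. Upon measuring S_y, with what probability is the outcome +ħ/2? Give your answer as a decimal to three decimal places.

|+y⟩ = (|+z⟩ + i|-z⟩)/√2, so ⟨+y|ψ⟩ = (7i) / (√2·5).
P = |7i|² / 50 = 49/50.

0.980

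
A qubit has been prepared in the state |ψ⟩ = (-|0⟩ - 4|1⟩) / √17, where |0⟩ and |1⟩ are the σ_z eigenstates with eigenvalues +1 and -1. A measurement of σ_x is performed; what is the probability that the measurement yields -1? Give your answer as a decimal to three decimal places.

0.265

|-x⟩ = (|0⟩ - |1⟩)/√2, so ⟨-x|ψ⟩ = (3) / (√2·√17).
P = |3|² / 34 = 9/34.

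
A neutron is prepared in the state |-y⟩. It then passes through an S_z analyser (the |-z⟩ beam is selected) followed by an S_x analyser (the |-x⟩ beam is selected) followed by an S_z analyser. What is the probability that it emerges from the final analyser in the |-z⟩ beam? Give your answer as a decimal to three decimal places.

0.125

First analyser (S_z): from |-y⟩, P(|-z⟩) = 1/2.
After stage 1 the state is |-z⟩; P(|-x⟩) = |⟨-x|-z⟩|² = 1/2.
After stage 2 the state is |-x⟩; P(|-z⟩) = |⟨-z|-x⟩|² = 1/2.
Joint probability = 1/2 × 1/2 × 1/2 = 0.125.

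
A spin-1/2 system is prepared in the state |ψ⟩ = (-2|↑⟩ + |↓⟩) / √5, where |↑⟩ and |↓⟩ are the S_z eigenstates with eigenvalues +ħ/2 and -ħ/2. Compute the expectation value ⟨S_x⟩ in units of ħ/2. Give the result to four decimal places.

-0.8000

⟨σ_x⟩ = 2 Re(a* b)/(|a|²+|b|²) with a = -2, b = 1.
a* b = -2, so ⟨σ_x⟩ = -4/5.
⟨S_x⟩ = (ħ/2)·⟨σ_x⟩.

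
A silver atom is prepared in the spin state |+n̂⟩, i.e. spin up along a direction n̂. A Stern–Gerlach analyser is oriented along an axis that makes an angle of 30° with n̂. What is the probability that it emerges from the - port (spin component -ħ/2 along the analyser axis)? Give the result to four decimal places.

For spin-½, the probability of finding spin-up along an axis at angle θ to the initial spin direction is cos²(θ/2); spin-down is sin²(θ/2).
θ = 30°, so P = sin²(15°) ≈ 0.0670.

0.0670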